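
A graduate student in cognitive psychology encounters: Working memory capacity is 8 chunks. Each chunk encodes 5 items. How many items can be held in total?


Total items = chunks * items_per_chunk
= 8 * 5
= 40


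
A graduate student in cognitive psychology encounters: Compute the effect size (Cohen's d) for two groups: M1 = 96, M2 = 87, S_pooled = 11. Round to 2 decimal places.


Cohen's d = (M1 - M2) / S_pooled
= (96 - 87) / 11
= 9 / 11
= 0.82


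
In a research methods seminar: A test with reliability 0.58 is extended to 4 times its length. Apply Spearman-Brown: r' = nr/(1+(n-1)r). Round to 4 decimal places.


r_new = n*r / (1 + (n-1)*r)
Numerator = 4 * 0.58 = 2.32
Denominator = 1 + 3 * 0.58 = 2.74
r_new = 2.32 / 2.74
= 0.8467


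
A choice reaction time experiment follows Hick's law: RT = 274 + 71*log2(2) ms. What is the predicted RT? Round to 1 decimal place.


RT = 274 + 71 * log2(2)
log2(2) = 1.0
RT = 274 + 71 * 1.0
= 274 + 71.0
= 345.0 ms


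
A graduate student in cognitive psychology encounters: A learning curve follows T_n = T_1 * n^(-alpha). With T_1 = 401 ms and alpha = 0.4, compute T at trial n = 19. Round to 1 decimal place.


T_n = 401 * 19^(-0.4)
19^(-0.4) = 0.307963
T_n = 401 * 0.307963
= 123.5 ms


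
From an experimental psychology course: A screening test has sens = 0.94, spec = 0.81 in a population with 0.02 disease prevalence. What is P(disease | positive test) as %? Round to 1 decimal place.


PPV = (sens * prev) / (sens * prev + (1-spec) * (1-prev))
Numerator = 0.94 * 0.02 = 0.0188
P(positive and no disease) = (1 - spec) * (1 - prev) = (1 - 0.81) * (1 - 0.02) = 0.1862
Denominator = 0.0188 + 0.1862 = 0.205
PPV = 0.0188 / 0.205 = 0.091707
As percentage = 9.2


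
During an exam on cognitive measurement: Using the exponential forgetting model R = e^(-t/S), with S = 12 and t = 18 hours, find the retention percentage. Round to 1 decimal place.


R = e^(-t/S)
-t/S = -18/12 = -1.5
R = e^(-1.5) = 0.22313
Percentage = 0.22313 * 100
= 22.3


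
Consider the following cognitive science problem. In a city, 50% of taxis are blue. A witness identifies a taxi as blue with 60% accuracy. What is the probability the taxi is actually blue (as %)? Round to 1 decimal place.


P(blue | says blue) = P(says blue | blue)*P(blue) / [P(says blue | blue)*P(blue) + P(says blue | not blue)*P(not blue)]
Numerator = 0.6 * 0.5 = 0.3
False identification = 0.4 * 0.5 = 0.2
P = 0.3 / (0.3 + 0.2)
= 0.3 / 0.5
As percentage = 60.0


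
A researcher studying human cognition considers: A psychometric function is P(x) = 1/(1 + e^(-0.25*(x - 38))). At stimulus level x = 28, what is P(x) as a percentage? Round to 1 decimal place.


P(x) = 1/(1 + e^(-0.25*(28 - 38)))
Exponent = -0.25 * -10 = 2.5
e^(2.5) = 12.182494
P = 1/(1 + 12.182494) = 0.075858
Percentage = 7.6


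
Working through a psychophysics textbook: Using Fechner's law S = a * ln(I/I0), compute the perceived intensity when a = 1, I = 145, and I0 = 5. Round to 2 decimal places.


S = 1 * ln(145/5)
I/I0 = 29.0
ln(29.0) = 3.3673
S = 1 * 3.3673
= 3.37


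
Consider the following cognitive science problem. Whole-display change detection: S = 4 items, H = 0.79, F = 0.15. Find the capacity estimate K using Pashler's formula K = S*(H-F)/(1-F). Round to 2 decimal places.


K = S * (H - F) / (1 - F)
H - F = 0.64
1 - F = 0.85
K = 4 * 0.64 / 0.85
= 3.01


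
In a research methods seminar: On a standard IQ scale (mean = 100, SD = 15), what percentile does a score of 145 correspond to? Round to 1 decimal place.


z = (IQ - mean) / SD
z = (145 - 100) / 15 = 3.0
Percentile = Phi(3.0) * 100
Phi(3.0) = 0.99865
= 99.9


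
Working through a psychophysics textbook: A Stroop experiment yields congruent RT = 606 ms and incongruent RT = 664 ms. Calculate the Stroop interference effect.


Stroop effect = RT(incongruent) - RT(congruent)
= 664 - 606
= 58 ms


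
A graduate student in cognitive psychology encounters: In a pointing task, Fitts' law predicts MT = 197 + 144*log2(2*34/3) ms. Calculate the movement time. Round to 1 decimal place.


MT = 197 + 144 * log2(2*34/3)
2D/W = 22.666667
log2(22.666667) = 4.5025
MT = 197 + 144 * 4.5025
= 845.4 ms


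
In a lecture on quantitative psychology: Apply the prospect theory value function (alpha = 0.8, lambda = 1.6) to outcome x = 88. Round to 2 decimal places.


Since x = 88 >= 0, use v(x) = x^0.8
88^0.8 = 35.9407
v(88) = 35.94


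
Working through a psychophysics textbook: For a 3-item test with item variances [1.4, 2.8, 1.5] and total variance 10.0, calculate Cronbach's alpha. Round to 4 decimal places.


alpha = (k/(k-1)) * (1 - sum(s_i^2)/s_total^2)
sum(item variances) = 5.7
k/(k-1) = 3/2 = 1.5
1 - 5.7/10.0 = 1 - 0.57 = 0.43
alpha = 1.5 * 0.43
= 0.6450


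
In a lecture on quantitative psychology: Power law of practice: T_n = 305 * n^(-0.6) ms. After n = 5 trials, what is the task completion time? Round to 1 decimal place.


T_n = 305 * 5^(-0.6)
5^(-0.6) = 0.380731
T_n = 305 * 0.380731
= 116.1 ms


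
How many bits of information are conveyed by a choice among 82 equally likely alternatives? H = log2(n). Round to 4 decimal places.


H = log2(n)
H = log2(82)
= 6.3576


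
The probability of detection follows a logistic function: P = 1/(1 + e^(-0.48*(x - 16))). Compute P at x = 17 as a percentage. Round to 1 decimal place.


P(x) = 1/(1 + e^(-0.48*(17 - 16)))
Exponent = -0.48 * 1 = -0.48
e^(-0.48) = 0.618783
P = 1/(1 + 0.618783) = 0.617748
Percentage = 61.8


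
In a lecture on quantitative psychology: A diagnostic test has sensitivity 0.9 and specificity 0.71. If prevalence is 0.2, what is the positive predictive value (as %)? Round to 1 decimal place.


PPV = (sens * prev) / (sens * prev + (1-spec) * (1-prev))
Numerator = 0.9 * 0.2 = 0.18
P(positive and no disease) = (1 - spec) * (1 - prev) = (1 - 0.71) * (1 - 0.2) = 0.232
Denominator = 0.18 + 0.232 = 0.412
PPV = 0.18 / 0.412 = 0.436893
As percentage = 43.7


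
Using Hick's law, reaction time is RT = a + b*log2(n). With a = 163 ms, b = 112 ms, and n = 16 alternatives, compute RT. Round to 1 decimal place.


RT = 163 + 112 * log2(16)
log2(16) = 4.0
RT = 163 + 112 * 4.0
= 163 + 448.0
= 611.0 ms


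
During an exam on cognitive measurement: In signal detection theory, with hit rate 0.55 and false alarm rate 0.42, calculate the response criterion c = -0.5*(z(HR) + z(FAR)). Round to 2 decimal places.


c = -0.5 * (z(HR) + z(FAR))
z(0.55) = 0.1257
z(0.42) = -0.2019
c = -0.5 * (0.1257 + -0.2019)
= -0.5 * -0.0762
= 0.04


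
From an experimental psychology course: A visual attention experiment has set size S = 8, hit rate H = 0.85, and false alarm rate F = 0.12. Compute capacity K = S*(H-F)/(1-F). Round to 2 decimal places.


K = S * (H - F) / (1 - F)
H - F = 0.73
1 - F = 0.88
K = 8 * 0.73 / 0.88
= 6.64


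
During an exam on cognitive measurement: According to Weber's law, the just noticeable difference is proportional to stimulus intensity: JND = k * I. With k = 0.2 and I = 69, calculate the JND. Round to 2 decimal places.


JND = k * I
JND = 0.2 * 69
= 13.80


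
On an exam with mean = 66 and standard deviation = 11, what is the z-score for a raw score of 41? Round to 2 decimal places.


z = (X - mu) / sigma
= (41 - 66) / 11
= -25 / 11
= -2.27


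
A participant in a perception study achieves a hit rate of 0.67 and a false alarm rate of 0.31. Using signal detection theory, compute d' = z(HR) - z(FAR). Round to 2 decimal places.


d' = z(HR) - z(FAR)
z(0.67) = 0.4399
z(0.31) = -0.4959
d' = 0.4399 - -0.4959
= 0.94


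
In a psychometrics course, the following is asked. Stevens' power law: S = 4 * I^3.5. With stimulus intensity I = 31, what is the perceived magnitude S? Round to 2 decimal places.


S = 4 * 31^3.5
31^3.5 = 165869.2681
S = 4 * 165869.2681
= 663477.07


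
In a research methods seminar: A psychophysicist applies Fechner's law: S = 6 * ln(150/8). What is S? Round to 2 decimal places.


S = 6 * ln(150/8)
I/I0 = 18.75
ln(18.75) = 2.9312
S = 6 * 2.9312
= 17.59


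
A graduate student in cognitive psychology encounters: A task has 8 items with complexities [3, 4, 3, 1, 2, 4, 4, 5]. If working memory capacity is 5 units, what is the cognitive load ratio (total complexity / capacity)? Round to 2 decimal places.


Total complexity = 3 + 4 + 3 + 1 + 2 + 4 + 4 + 5 = 26
Load = total / capacity = 26 / 5
= 5.20


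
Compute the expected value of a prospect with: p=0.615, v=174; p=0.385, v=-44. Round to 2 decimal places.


EU = sum(p_i * v_i)
0.615 * 174 = 107.01
0.385 * -44 = -16.94
EU = 107.01 + -16.94
= 90.07


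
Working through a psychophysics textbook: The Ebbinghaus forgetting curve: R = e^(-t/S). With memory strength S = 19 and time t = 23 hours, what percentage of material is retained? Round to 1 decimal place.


R = e^(-t/S)
-t/S = -23/19 = -1.210526
R = e^(-1.210526) = 0.29804
Percentage = 0.29804 * 100
= 29.8


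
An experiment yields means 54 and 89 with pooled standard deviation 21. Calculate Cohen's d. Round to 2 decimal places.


Cohen's d = (M1 - M2) / S_pooled
= (54 - 89) / 21
= -35 / 21
= -1.67


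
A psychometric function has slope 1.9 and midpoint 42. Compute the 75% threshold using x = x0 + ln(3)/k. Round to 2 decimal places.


At P = 0.75: 0.75 = 1/(1 + e^(-k*(x-x0)))
Solving: e^(-k*(x-x0)) = 1/3
x = x0 + ln(3)/k
ln(3) = 1.0986
x = 42 + 1.0986/1.9
= 42 + 0.5782
= 42.58


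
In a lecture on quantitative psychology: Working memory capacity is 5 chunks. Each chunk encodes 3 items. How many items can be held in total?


Total items = chunks * items_per_chunk
= 5 * 3
= 15


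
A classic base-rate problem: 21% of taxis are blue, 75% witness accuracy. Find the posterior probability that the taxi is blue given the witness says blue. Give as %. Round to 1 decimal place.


P(blue | says blue) = P(says blue | blue)*P(blue) / [P(says blue | blue)*P(blue) + P(says blue | not blue)*P(not blue)]
Numerator = 0.75 * 0.21 = 0.1575
False identification = 0.25 * 0.79 = 0.1975
P = 0.1575 / (0.1575 + 0.1975)
= 0.1575 / 0.355
As percentage = 44.4


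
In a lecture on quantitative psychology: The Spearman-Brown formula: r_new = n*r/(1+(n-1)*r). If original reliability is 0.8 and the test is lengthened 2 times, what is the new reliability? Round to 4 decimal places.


r_new = n*r / (1 + (n-1)*r)
Numerator = 2 * 0.8 = 1.6
Denominator = 1 + 1 * 0.8 = 1.8
r_new = 1.6 / 1.8
= 0.8889


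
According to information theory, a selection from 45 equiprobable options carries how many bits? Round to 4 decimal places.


H = log2(n)
H = log2(45)
= 5.4919


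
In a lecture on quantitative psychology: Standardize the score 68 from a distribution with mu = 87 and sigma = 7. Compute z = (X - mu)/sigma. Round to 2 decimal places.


z = (X - mu) / sigma
= (68 - 87) / 7
= -19 / 7
= -2.71


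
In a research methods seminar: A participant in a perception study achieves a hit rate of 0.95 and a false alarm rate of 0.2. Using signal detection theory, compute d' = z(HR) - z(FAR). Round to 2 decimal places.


d' = z(HR) - z(FAR)
z(0.95) = 1.6449
z(0.2) = -0.8416
d' = 1.6449 - -0.8416
= 2.49


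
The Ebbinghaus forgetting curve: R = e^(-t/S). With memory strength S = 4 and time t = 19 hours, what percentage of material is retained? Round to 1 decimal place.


R = e^(-t/S)
-t/S = -19/4 = -4.75
R = e^(-4.75) = 0.008652
Percentage = 0.008652 * 100
= 0.9


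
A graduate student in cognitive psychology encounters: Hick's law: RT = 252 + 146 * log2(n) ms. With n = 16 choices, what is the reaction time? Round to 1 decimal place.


RT = 252 + 146 * log2(16)
log2(16) = 4.0
RT = 252 + 146 * 4.0
= 252 + 584.0
= 836.0 ms


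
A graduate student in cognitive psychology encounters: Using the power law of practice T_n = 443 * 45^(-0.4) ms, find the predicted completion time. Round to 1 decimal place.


T_n = 443 * 45^(-0.4)
45^(-0.4) = 0.21813
T_n = 443 * 0.21813
= 96.6 ms


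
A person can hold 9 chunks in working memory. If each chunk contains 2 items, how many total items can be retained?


Total items = chunks * items_per_chunk
= 9 * 2
= 18


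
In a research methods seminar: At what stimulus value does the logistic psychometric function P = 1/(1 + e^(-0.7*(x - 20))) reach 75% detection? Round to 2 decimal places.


At P = 0.75: 0.75 = 1/(1 + e^(-k*(x-x0)))
Solving: e^(-k*(x-x0)) = 1/3
x = x0 + ln(3)/k
ln(3) = 1.0986
x = 20 + 1.0986/0.7
= 20 + 1.5694
= 21.57


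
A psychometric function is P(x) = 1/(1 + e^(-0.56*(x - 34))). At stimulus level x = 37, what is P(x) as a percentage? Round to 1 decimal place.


P(x) = 1/(1 + e^(-0.56*(37 - 34)))
Exponent = -0.56 * 3 = -1.68
e^(-1.68) = 0.186374
P = 1/(1 + 0.186374) = 0.842905
Percentage = 84.3


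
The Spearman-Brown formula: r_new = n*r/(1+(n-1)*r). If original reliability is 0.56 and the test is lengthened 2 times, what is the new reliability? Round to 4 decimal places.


r_new = n*r / (1 + (n-1)*r)
Numerator = 2 * 0.56 = 1.12
Denominator = 1 + 1 * 0.56 = 1.56
r_new = 1.12 / 1.56
= 0.7179


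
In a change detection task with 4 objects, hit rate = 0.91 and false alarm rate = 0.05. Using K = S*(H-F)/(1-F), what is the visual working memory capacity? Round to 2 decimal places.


K = S * (H - F) / (1 - F)
H - F = 0.86
1 - F = 0.95
K = 4 * 0.86 / 0.95
= 3.62


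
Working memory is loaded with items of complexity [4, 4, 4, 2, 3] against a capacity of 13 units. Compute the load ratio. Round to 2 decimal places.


Total complexity = 4 + 4 + 4 + 2 + 3 = 17
Load = total / capacity = 17 / 13
= 1.31


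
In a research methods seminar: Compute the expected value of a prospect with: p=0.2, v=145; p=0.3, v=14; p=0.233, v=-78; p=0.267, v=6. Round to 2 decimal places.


EU = sum(p_i * v_i)
0.2 * 145 = 29.0
0.3 * 14 = 4.2
0.233 * -78 = -18.174
0.267 * 6 = 1.602
EU = 29.0 + 4.2 + -18.174 + 1.602
= 16.63


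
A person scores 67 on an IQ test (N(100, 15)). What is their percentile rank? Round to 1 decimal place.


z = (IQ - mean) / SD
z = (67 - 100) / 15 = -2.2
Percentile = Phi(-2.2) * 100
Phi(-2.2) = 0.013903
= 1.4


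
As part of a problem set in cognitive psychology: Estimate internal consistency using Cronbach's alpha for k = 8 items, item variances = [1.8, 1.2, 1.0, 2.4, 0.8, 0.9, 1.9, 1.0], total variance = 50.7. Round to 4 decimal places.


alpha = (k/(k-1)) * (1 - sum(s_i^2)/s_total^2)
sum(item variances) = 11.0
k/(k-1) = 8/7 = 1.142857
1 - 11.0/50.7 = 1 - 0.216963 = 0.783037
alpha = 1.142857 * 0.783037
= 0.8949


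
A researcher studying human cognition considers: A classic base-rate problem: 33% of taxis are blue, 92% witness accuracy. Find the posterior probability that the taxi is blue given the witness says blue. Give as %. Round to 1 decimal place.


P(blue | says blue) = P(says blue | blue)*P(blue) / [P(says blue | blue)*P(blue) + P(says blue | not blue)*P(not blue)]
Numerator = 0.92 * 0.33 = 0.3036
False identification = 0.08 * 0.67 = 0.0536
P = 0.3036 / (0.3036 + 0.0536)
= 0.3036 / 0.3572
As percentage = 85.0


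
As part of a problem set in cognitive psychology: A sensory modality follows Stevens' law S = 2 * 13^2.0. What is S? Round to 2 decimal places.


S = 2 * 13^2.0
13^2.0 = 169.0
S = 2 * 169.0
= 338.00


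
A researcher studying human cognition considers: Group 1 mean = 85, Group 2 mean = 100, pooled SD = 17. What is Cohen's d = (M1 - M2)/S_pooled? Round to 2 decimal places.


Cohen's d = (M1 - M2) / S_pooled
= (85 - 100) / 17
= -15 / 17
= -0.88


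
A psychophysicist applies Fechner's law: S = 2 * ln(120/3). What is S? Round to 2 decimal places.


S = 2 * ln(120/3)
I/I0 = 40.0
ln(40.0) = 3.6889
S = 2 * 3.6889
= 7.38


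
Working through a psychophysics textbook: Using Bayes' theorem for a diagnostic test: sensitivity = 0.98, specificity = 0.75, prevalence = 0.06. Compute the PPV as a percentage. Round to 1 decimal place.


PPV = (sens * prev) / (sens * prev + (1-spec) * (1-prev))
Numerator = 0.98 * 0.06 = 0.0588
P(positive and no disease) = (1 - spec) * (1 - prev) = (1 - 0.75) * (1 - 0.06) = 0.235
Denominator = 0.0588 + 0.235 = 0.2938
PPV = 0.0588 / 0.2938 = 0.200136
As percentage = 20.0


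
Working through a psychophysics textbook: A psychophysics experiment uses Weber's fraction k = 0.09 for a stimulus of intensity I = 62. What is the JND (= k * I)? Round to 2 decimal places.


JND = k * I
JND = 0.09 * 62
= 5.58


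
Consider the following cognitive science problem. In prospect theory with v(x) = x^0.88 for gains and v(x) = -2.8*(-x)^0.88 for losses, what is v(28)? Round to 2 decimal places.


Since x = 28 >= 0, use v(x) = x^0.88
28^0.88 = 18.7715
v(28) = 18.77


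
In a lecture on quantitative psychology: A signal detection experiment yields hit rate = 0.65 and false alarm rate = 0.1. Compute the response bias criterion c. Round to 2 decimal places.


c = -0.5 * (z(HR) + z(FAR))
z(0.65) = 0.3853
z(0.1) = -1.2816
c = -0.5 * (0.3853 + -1.2816)
= -0.5 * -0.8963
= 0.45


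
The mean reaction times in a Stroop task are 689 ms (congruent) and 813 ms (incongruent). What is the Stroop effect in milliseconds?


Stroop effect = RT(incongruent) - RT(congruent)
= 813 - 689
= 124 ms


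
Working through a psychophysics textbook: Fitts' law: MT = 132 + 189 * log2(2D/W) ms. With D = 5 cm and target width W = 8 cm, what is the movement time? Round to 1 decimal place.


MT = 132 + 189 * log2(2*5/8)
2D/W = 1.25
log2(1.25) = 0.3219
MT = 132 + 189 * 0.3219
= 192.8 ms


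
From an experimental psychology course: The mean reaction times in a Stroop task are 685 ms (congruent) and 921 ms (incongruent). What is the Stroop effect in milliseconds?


Stroop effect = RT(incongruent) - RT(congruent)
= 921 - 685
= 236 ms


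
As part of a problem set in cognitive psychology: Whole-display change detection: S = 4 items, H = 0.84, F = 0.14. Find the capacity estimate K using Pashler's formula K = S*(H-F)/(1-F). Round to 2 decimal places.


K = S * (H - F) / (1 - F)
H - F = 0.7
1 - F = 0.86
K = 4 * 0.7 / 0.86
= 3.26


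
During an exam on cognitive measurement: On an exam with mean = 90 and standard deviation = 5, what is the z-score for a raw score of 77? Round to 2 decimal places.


z = (X - mu) / sigma
= (77 - 90) / 5
= -13 / 5
= -2.60


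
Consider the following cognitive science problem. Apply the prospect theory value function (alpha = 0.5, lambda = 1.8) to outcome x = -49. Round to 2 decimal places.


Since x = -49 < 0, use v(x) = -lambda*(-x)^alpha
(-x) = 49
49^0.5 = 7.0
v(-49) = -1.8 * 7.0
= -12.60


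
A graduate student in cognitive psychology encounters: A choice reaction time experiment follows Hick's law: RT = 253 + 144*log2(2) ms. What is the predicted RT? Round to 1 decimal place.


RT = 253 + 144 * log2(2)
log2(2) = 1.0
RT = 253 + 144 * 1.0
= 253 + 144.0
= 397.0 ms


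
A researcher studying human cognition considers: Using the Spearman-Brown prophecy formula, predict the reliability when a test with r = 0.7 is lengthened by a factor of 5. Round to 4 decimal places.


r_new = n*r / (1 + (n-1)*r)
Numerator = 5 * 0.7 = 3.5
Denominator = 1 + 4 * 0.7 = 3.8
r_new = 3.5 / 3.8
= 0.9211


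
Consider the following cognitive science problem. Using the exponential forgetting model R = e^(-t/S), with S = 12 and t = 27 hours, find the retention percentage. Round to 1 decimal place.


R = e^(-t/S)
-t/S = -27/12 = -2.25
R = e^(-2.25) = 0.105399
Percentage = 0.105399 * 100
= 10.5


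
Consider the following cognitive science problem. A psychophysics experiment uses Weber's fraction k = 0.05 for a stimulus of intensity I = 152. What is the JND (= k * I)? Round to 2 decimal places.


JND = k * I
JND = 0.05 * 152
= 7.60


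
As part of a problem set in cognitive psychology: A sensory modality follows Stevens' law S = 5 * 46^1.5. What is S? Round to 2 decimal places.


S = 5 * 46^1.5
46^1.5 = 311.9872
S = 5 * 311.9872
= 1559.94


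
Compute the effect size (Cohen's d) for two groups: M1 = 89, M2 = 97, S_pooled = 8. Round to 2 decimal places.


Cohen's d = (M1 - M2) / S_pooled
= (89 - 97) / 8
= -8 / 8
= -1.00


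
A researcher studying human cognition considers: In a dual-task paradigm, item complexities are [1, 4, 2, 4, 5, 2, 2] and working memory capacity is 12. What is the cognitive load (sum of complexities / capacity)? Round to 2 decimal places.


Total complexity = 1 + 4 + 2 + 4 + 5 + 2 + 2 = 20
Load = total / capacity = 20 / 12
= 1.67


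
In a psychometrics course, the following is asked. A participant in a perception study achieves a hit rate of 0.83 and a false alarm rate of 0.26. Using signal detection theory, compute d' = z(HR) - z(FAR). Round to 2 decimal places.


d' = z(HR) - z(FAR)
z(0.83) = 0.9542
z(0.26) = -0.6433
d' = 0.9542 - -0.6433
= 1.60


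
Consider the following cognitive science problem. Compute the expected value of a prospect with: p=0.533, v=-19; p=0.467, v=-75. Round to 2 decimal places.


EU = sum(p_i * v_i)
0.533 * -19 = -10.127
0.467 * -75 = -35.025
EU = -10.127 + -35.025
= -45.15


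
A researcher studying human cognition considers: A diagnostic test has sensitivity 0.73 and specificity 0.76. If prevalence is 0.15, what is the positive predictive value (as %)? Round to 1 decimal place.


PPV = (sens * prev) / (sens * prev + (1-spec) * (1-prev))
Numerator = 0.73 * 0.15 = 0.1095
P(positive and no disease) = (1 - spec) * (1 - prev) = (1 - 0.76) * (1 - 0.15) = 0.204
Denominator = 0.1095 + 0.204 = 0.3135
PPV = 0.1095 / 0.3135 = 0.349282
As percentage = 34.9


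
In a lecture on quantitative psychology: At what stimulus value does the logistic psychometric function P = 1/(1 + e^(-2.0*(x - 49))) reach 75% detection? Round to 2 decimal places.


At P = 0.75: 0.75 = 1/(1 + e^(-k*(x-x0)))
Solving: e^(-k*(x-x0)) = 1/3
x = x0 + ln(3)/k
ln(3) = 1.0986
x = 49 + 1.0986/2.0
= 49 + 0.5493
= 49.55


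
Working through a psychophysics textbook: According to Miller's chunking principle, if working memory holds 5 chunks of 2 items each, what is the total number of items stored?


Total items = chunks * items_per_chunk
= 5 * 2
= 10


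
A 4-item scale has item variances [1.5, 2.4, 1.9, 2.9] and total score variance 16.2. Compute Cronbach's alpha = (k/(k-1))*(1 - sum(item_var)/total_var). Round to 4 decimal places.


alpha = (k/(k-1)) * (1 - sum(s_i^2)/s_total^2)
sum(item variances) = 8.7
k/(k-1) = 4/3 = 1.333333
1 - 8.7/16.2 = 1 - 0.537037 = 0.462963
alpha = 1.333333 * 0.462963
= 0.6173


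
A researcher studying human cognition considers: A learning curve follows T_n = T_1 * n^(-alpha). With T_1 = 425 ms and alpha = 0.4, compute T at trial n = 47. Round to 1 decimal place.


T_n = 425 * 47^(-0.4)
47^(-0.4) = 0.214368
T_n = 425 * 0.214368
= 91.1 ms


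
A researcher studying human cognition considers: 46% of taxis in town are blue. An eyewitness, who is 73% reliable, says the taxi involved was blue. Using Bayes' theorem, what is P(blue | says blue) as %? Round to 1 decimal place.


P(blue | says blue) = P(says blue | blue)*P(blue) / [P(says blue | blue)*P(blue) + P(says blue | not blue)*P(not blue)]
Numerator = 0.73 * 0.46 = 0.3358
False identification = 0.27 * 0.54 = 0.1458
P = 0.3358 / (0.3358 + 0.1458)
= 0.3358 / 0.4816
As percentage = 69.7


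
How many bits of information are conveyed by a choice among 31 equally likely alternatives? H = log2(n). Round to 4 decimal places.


H = log2(n)
H = log2(31)
= 4.9542


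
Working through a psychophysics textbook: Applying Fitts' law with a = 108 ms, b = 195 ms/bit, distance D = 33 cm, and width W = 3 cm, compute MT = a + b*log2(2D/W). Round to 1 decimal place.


MT = 108 + 195 * log2(2*33/3)
2D/W = 22.0
log2(22.0) = 4.4594
MT = 108 + 195 * 4.4594
= 977.6 ms


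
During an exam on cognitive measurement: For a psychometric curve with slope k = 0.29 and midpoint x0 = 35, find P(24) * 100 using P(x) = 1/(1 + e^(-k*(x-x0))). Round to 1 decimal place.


P(x) = 1/(1 + e^(-0.29*(24 - 35)))
Exponent = -0.29 * -11 = 3.19
e^(3.19) = 24.288427
P = 1/(1 + 24.288427) = 0.039544
Percentage = 4.0


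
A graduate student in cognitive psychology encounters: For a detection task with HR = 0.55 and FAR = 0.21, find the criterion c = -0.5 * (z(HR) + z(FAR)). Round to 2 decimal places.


c = -0.5 * (z(HR) + z(FAR))
z(0.55) = 0.1257
z(0.21) = -0.8064
c = -0.5 * (0.1257 + -0.8064)
= -0.5 * -0.6807
= 0.34


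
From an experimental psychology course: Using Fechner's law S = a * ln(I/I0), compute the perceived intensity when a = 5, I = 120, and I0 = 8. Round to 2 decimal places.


S = 5 * ln(120/8)
I/I0 = 15.0
ln(15.0) = 2.7081
S = 5 * 2.7081
= 13.54


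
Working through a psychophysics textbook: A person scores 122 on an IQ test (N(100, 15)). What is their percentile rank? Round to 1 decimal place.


z = (IQ - mean) / SD
z = (122 - 100) / 15 = 1.4667
Percentile = Phi(1.4667) * 100
Phi(1.4667) = 0.928771
= 92.9


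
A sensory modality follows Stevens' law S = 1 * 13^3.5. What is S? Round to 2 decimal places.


S = 1 * 13^3.5
13^3.5 = 7921.3962
S = 1 * 7921.3962
= 7921.40


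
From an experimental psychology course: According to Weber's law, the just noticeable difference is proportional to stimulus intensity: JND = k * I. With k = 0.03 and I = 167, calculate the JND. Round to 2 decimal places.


JND = k * I
JND = 0.03 * 167
= 5.01


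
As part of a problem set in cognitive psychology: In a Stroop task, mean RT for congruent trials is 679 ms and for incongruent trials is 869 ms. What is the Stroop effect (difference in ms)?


Stroop effect = RT(incongruent) - RT(congruent)
= 869 - 679
= 190 ms


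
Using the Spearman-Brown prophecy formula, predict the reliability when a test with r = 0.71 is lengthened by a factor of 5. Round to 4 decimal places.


r_new = n*r / (1 + (n-1)*r)
Numerator = 5 * 0.71 = 3.55
Denominator = 1 + 4 * 0.71 = 3.84
r_new = 3.55 / 3.84
= 0.9245


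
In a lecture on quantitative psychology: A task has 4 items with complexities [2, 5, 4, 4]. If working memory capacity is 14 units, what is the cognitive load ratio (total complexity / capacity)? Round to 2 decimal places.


Total complexity = 2 + 5 + 4 + 4 = 15
Load = total / capacity = 15 / 14
= 1.07


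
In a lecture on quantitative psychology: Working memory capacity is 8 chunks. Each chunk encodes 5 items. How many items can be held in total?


Total items = chunks * items_per_chunk
= 8 * 5
= 40


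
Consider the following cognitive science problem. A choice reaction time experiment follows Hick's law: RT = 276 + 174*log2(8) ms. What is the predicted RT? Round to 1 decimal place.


RT = 276 + 174 * log2(8)
log2(8) = 3.0
RT = 276 + 174 * 3.0
= 276 + 522.0
= 798.0 ms


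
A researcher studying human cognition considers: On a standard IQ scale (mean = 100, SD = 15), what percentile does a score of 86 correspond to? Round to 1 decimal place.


z = (IQ - mean) / SD
z = (86 - 100) / 15 = -0.9333
Percentile = Phi(-0.9333) * 100
Phi(-0.9333) = 0.175333
= 17.5


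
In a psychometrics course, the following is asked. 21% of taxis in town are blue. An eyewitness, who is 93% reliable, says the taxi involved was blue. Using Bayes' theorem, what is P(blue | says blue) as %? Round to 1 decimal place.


P(blue | says blue) = P(says blue | blue)*P(blue) / [P(says blue | blue)*P(blue) + P(says blue | not blue)*P(not blue)]
Numerator = 0.93 * 0.21 = 0.1953
False identification = 0.07 * 0.79 = 0.0553
P = 0.1953 / (0.1953 + 0.0553)
= 0.1953 / 0.2506
As percentage = 77.9


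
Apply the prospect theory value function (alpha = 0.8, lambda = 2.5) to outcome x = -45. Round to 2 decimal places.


Since x = -45 < 0, use v(x) = -lambda*(-x)^alpha
(-x) = 45
45^0.8 = 21.017
v(-45) = -2.5 * 21.017
= -52.54


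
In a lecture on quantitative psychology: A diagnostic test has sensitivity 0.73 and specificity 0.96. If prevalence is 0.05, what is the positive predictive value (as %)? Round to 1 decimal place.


PPV = (sens * prev) / (sens * prev + (1-spec) * (1-prev))
Numerator = 0.73 * 0.05 = 0.0365
P(positive and no disease) = (1 - spec) * (1 - prev) = (1 - 0.96) * (1 - 0.05) = 0.038
Denominator = 0.0365 + 0.038 = 0.0745
PPV = 0.0365 / 0.0745 = 0.489933
As percentage = 49.0


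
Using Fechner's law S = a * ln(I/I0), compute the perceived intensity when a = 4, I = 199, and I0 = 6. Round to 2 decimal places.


S = 4 * ln(199/6)
I/I0 = 33.166667
ln(33.166667) = 3.5015
S = 4 * 3.5015
= 14.01


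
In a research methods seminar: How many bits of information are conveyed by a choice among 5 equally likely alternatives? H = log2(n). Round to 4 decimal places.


H = log2(n)
H = log2(5)
= 2.3219


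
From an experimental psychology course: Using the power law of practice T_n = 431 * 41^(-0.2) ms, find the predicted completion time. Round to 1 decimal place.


T_n = 431 * 41^(-0.2)
41^(-0.2) = 0.475821
T_n = 431 * 0.475821
= 205.1 ms


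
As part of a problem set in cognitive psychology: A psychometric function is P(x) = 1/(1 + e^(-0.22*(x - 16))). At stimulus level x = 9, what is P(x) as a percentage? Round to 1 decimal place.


P(x) = 1/(1 + e^(-0.22*(9 - 16)))
Exponent = -0.22 * -7 = 1.54
e^(1.54) = 4.66459
P = 1/(1 + 4.66459) = 0.176535
Percentage = 17.7


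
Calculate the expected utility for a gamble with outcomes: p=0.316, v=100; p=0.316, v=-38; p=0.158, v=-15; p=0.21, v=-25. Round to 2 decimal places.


EU = sum(p_i * v_i)
0.316 * 100 = 31.6
0.316 * -38 = -12.008
0.158 * -15 = -2.37
0.21 * -25 = -5.25
EU = 31.6 + -12.008 + -2.37 + -5.25
= 11.97


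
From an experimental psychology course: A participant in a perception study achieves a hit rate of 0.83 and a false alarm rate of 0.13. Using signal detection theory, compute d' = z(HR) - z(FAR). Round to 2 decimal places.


d' = z(HR) - z(FAR)
z(0.83) = 0.9542
z(0.13) = -1.1264
d' = 0.9542 - -1.1264
= 2.08


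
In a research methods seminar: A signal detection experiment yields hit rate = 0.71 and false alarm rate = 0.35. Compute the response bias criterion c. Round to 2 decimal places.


c = -0.5 * (z(HR) + z(FAR))
z(0.71) = 0.5534
z(0.35) = -0.3853
c = -0.5 * (0.5534 + -0.3853)
= -0.5 * 0.1681
= -0.08


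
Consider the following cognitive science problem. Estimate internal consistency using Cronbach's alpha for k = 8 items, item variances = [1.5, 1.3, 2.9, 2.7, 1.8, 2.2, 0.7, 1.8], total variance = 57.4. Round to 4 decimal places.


alpha = (k/(k-1)) * (1 - sum(s_i^2)/s_total^2)
sum(item variances) = 14.9
k/(k-1) = 8/7 = 1.142857
1 - 14.9/57.4 = 1 - 0.259582 = 0.740418
alpha = 1.142857 * 0.740418
= 0.8462


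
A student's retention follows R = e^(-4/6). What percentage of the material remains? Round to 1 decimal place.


R = e^(-t/S)
-t/S = -4/6 = -0.666667
R = e^(-0.666667) = 0.513417
Percentage = 0.513417 * 100
= 51.3


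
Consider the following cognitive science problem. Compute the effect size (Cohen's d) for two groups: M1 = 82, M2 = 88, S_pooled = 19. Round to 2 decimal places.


Cohen's d = (M1 - M2) / S_pooled
= (82 - 88) / 19
= -6 / 19
= -0.32


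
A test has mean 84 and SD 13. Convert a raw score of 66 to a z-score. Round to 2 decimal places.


z = (X - mu) / sigma
= (66 - 84) / 13
= -18 / 13
= -1.38


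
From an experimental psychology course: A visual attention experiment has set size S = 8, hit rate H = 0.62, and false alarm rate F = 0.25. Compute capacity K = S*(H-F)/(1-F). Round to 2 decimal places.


K = S * (H - F) / (1 - F)
H - F = 0.37
1 - F = 0.75
K = 8 * 0.37 / 0.75
= 3.95


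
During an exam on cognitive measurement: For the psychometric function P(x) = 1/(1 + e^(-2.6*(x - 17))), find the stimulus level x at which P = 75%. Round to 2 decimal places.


At P = 0.75: 0.75 = 1/(1 + e^(-k*(x-x0)))
Solving: e^(-k*(x-x0)) = 1/3
x = x0 + ln(3)/k
ln(3) = 1.0986
x = 17 + 1.0986/2.6
= 17 + 0.4225
= 17.42


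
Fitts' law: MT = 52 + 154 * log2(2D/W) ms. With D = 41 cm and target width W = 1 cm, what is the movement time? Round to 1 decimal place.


MT = 52 + 154 * log2(2*41/1)
2D/W = 82.0
log2(82.0) = 6.3576
MT = 52 + 154 * 6.3576
= 1031.1 ms


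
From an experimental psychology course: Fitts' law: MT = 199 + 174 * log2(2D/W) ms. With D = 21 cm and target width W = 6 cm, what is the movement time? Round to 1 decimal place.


MT = 199 + 174 * log2(2*21/6)
2D/W = 7.0
log2(7.0) = 2.8074
MT = 199 + 174 * 2.8074
= 687.5 ms


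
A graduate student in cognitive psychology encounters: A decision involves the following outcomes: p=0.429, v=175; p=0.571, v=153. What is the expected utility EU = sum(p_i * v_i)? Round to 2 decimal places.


EU = sum(p_i * v_i)
0.429 * 175 = 75.075
0.571 * 153 = 87.363
EU = 75.075 + 87.363
= 162.44


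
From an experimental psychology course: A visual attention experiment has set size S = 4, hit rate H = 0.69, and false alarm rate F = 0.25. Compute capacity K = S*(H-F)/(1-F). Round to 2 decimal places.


K = S * (H - F) / (1 - F)
H - F = 0.44
1 - F = 0.75
K = 4 * 0.44 / 0.75
= 2.35


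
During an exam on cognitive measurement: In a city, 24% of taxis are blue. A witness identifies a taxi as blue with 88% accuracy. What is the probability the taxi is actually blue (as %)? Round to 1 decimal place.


P(blue | says blue) = P(says blue | blue)*P(blue) / [P(says blue | blue)*P(blue) + P(says blue | not blue)*P(not blue)]
Numerator = 0.88 * 0.24 = 0.2112
False identification = 0.12 * 0.76 = 0.0912
P = 0.2112 / (0.2112 + 0.0912)
= 0.2112 / 0.3024
As percentage = 69.8


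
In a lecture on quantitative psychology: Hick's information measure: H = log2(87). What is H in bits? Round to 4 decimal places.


H = log2(n)
H = log2(87)
= 6.4429


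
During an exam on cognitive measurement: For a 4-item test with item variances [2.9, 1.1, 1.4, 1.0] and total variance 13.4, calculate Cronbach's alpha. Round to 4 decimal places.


alpha = (k/(k-1)) * (1 - sum(s_i^2)/s_total^2)
sum(item variances) = 6.4
k/(k-1) = 4/3 = 1.333333
1 - 6.4/13.4 = 1 - 0.477612 = 0.522388
alpha = 1.333333 * 0.522388
= 0.6965


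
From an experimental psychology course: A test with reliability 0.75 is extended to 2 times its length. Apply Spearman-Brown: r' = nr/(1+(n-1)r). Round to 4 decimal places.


r_new = n*r / (1 + (n-1)*r)
Numerator = 2 * 0.75 = 1.5
Denominator = 1 + 1 * 0.75 = 1.75
r_new = 1.5 / 1.75
= 0.8571


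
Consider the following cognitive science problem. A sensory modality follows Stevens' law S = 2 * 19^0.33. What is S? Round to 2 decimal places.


S = 2 * 19^0.33
19^0.33 = 2.6423
S = 2 * 2.6423
= 5.28


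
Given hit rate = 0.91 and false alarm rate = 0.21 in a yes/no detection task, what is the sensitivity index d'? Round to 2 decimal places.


d' = z(HR) - z(FAR)
z(0.91) = 1.3408
z(0.21) = -0.8064
d' = 1.3408 - -0.8064
= 2.15


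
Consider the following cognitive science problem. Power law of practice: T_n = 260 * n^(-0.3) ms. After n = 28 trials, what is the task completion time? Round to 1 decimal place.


T_n = 260 * 28^(-0.3)
28^(-0.3) = 0.368004
T_n = 260 * 0.368004
= 95.7 ms


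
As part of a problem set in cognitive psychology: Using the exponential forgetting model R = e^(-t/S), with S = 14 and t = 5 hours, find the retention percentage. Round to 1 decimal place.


R = e^(-t/S)
-t/S = -5/14 = -0.357143
R = e^(-0.357143) = 0.699672
Percentage = 0.699672 * 100
= 70.0


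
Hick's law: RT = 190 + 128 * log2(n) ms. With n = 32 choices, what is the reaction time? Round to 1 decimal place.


RT = 190 + 128 * log2(32)
log2(32) = 5.0
RT = 190 + 128 * 5.0
= 190 + 640.0
= 830.0 ms


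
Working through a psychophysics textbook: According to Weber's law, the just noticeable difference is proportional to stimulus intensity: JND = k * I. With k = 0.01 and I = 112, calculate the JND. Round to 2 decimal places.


JND = k * I
JND = 0.01 * 112
= 1.12


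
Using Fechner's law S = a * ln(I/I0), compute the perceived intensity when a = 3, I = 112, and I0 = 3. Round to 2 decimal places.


S = 3 * ln(112/3)
I/I0 = 37.333333
ln(37.333333) = 3.6199
S = 3 * 3.6199
= 10.86


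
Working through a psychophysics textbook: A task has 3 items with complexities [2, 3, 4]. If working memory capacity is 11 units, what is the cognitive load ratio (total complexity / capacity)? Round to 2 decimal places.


Total complexity = 2 + 3 + 4 = 9
Load = total / capacity = 9 / 11
= 0.82


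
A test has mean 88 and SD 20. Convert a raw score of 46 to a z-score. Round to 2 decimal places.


z = (X - mu) / sigma
= (46 - 88) / 20
= -42 / 20
= -2.10


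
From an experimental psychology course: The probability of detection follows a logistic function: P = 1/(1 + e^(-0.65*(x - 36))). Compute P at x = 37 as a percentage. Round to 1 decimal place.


P(x) = 1/(1 + e^(-0.65*(37 - 36)))
Exponent = -0.65 * 1 = -0.65
e^(-0.65) = 0.522046
P = 1/(1 + 0.522046) = 0.65701
Percentage = 65.7


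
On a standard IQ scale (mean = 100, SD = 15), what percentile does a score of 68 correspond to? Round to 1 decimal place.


z = (IQ - mean) / SD
z = (68 - 100) / 15 = -2.1333
Percentile = Phi(-2.1333) * 100
Phi(-2.1333) = 0.01645
= 1.6


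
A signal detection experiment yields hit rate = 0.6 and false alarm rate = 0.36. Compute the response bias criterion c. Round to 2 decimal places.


c = -0.5 * (z(HR) + z(FAR))
z(0.6) = 0.2533
z(0.36) = -0.3585
c = -0.5 * (0.2533 + -0.3585)
= -0.5 * -0.1052
= 0.05


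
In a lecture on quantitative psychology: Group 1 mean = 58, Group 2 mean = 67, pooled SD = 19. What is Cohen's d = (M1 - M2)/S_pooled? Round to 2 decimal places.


Cohen's d = (M1 - M2) / S_pooled
= (58 - 67) / 19
= -9 / 19
= -0.47


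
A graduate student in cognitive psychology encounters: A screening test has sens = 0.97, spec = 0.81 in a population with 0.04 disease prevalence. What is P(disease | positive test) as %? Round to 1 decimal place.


PPV = (sens * prev) / (sens * prev + (1-spec) * (1-prev))
Numerator = 0.97 * 0.04 = 0.0388
P(positive and no disease) = (1 - spec) * (1 - prev) = (1 - 0.81) * (1 - 0.04) = 0.1824
Denominator = 0.0388 + 0.1824 = 0.2212
PPV = 0.0388 / 0.2212 = 0.175407
As percentage = 17.5


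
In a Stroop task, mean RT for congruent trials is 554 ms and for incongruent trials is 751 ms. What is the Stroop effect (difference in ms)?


Stroop effect = RT(incongruent) - RT(congruent)
= 751 - 554
= 197 ms


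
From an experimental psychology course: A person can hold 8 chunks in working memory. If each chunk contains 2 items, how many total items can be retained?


Total items = chunks * items_per_chunk
= 8 * 2
= 16


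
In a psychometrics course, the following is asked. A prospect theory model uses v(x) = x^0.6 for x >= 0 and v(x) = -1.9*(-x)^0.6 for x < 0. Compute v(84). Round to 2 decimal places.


Since x = 84 >= 0, use v(x) = x^0.6
84^0.6 = 14.2747
v(84) = 14.27


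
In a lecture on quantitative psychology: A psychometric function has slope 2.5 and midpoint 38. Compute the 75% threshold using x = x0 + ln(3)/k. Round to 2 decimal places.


At P = 0.75: 0.75 = 1/(1 + e^(-k*(x-x0)))
Solving: e^(-k*(x-x0)) = 1/3
x = x0 + ln(3)/k
ln(3) = 1.0986
x = 38 + 1.0986/2.5
= 38 + 0.4394
= 38.44


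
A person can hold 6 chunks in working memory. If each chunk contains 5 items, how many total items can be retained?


Total items = chunks * items_per_chunk
= 6 * 5
= 30


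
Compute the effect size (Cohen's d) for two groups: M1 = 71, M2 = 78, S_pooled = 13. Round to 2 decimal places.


Cohen's d = (M1 - M2) / S_pooled
= (71 - 78) / 13
= -7 / 13
= -0.54


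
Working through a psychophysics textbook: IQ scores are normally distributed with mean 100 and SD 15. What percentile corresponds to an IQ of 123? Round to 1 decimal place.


z = (IQ - mean) / SD
z = (123 - 100) / 15 = 1.5333
Percentile = Phi(1.5333) * 100
Phi(1.5333) = 0.937399
= 93.7
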